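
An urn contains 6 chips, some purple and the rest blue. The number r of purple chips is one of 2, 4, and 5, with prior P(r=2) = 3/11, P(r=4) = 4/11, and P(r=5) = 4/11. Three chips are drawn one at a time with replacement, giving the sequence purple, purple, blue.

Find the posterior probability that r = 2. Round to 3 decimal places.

Under each hypothesis, the probability of the observed sequence is: P(data | r = 2) = (2/6)(2/6)(4/6) = 2/27; P(data | r = 4) = (4/6)(4/6)(2/6) = 4/27; P(data | r = 5) = (5/6)(5/6)(1/6) = 25/216.
The prior-weighted likelihoods are 3/11 · 2/27 = 2/99, 4/11 · 4/27 = 16/297, 4/11 · 25/216 = 25/594; these sum to 23/198.
By Bayes' rule, P(r = 2 | data) = (2/99) / (23/198) = 4/23.

0.174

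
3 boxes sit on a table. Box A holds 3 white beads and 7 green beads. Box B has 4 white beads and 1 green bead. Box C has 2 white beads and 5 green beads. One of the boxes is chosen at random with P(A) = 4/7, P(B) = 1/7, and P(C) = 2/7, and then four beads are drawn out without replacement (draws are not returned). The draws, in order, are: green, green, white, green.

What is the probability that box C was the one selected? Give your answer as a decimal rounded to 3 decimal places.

Compute the likelihood of the observed sequence for each case: P(data | box A) = (7/10)(6/9)(3/8)(5/7) = 1/8; P(data | box B) = (1/5)(0/4) = 0; P(data | box C) = (5/7)(4/6)(2/5)(3/4) = 1/7.
Multiplying each by its prior: 4/7 · 1/8 = 1/14, 1/7 · 0 = 0, 2/7 · 1/7 = 2/49; these sum to 11/98.
By Bayes' rule, P(box C | data) = (2/49) / (11/98) = 4/11.

0.364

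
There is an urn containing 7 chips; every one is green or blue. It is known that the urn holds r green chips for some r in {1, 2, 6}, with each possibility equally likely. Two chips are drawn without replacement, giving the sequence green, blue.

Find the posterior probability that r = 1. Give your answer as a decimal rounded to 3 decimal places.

0.273

The likelihood of the observed sequence under each hypothesis: P(data | r = 1) = (1/7)(6/6) = 1/7; P(data | r = 2) = (2/7)(5/6) = 5/21; P(data | r = 6) = (6/7)(1/6) = 1/7.
The prior-weighted likelihoods are 1/3 · 1/7 = 1/21, 1/3 · 5/21 = 5/63, 1/3 · 1/7 = 1/21; with total 11/63.
By Bayes' rule, P(r = 1 | data) = (1/21) / (11/63) = 3/11.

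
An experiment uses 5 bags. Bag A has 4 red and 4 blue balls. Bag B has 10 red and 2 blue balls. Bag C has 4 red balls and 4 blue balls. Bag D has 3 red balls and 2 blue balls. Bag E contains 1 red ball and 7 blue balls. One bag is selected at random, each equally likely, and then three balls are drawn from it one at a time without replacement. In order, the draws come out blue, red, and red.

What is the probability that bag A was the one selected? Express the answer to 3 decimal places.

0.230

Compute the likelihood of the observed sequence for each case: P(data | bag A) = (4/8)(4/7)(3/6) = 0.14286; P(data | bag B) = (2/12)(10/11)(9/10) = 0.13636; P(data | bag C) = (4/8)(4/7)(3/6) = 0.14286; P(data | bag D) = (2/5)(3/4)(2/3) = 0.2; P(data | bag E) = (7/8)(1/7)(0/6) = 0.
The prior-weighted likelihoods are 1/5 · 0.14286 = 0.028571, 1/5 · 0.13636 = 0.027273, 1/5 · 0.14286 = 0.028571, 1/5 · 0.2 = 0.04, 1/5 · 0 = 0; these sum to 0.12442.
So P(bag A | data) = (0.028571) / (0.12442) = 0.22965.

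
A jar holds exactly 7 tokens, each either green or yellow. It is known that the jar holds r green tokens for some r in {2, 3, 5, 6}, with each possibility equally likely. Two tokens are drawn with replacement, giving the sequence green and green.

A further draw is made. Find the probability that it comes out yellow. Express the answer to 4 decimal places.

0.2741

Under each hypothesis, the probability of the observed sequence is: P(data | r = 2) = (2/7)(2/7) = 4/49; P(data | r = 3) = (3/7)(3/7) = 9/49; P(data | r = 5) = (5/7)(5/7) = 25/49; P(data | r = 6) = (6/7)(6/7) = 36/49.
Weighting by the prior gives 1/4 · 4/49 = 1/49, 1/4 · 9/49 = 9/196, 1/4 · 25/49 = 25/196, 1/4 · 36/49 = 9/49; these sum to 37/98.
The posterior is then P(r = 2 | data) = 2/37, P(r = 3 | data) = 9/74, P(r = 5 | data) = 25/74, P(r = 6 | data) = 18/37.
The predictive probability is P(yellow next | data) = (5/7)(2/37) + (4/7)(9/74) + (2/7)(25/74) + (1/7)(18/37) = 71/259.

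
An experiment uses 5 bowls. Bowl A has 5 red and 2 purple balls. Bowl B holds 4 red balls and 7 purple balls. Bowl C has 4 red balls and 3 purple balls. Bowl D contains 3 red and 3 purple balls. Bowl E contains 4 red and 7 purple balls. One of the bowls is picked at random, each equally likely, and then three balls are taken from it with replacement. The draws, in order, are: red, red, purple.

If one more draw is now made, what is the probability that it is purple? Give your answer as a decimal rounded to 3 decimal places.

0.468

For each hypothesis, P(data | H) works out to: P(data | bowl A) = (5/7)(5/7)(2/7) = 0.14577; P(data | bowl B) = (4/11)(4/11)(7/11) = 0.084147; P(data | bowl C) = (4/7)(4/7)(3/7) = 0.13994; P(data | bowl D) = (3/6)(3/6)(3/6) = 0.125; P(data | bowl E) = (4/11)(4/11)(7/11) = 0.084147.
Multiplying each by its prior: 1/5 · 0.14577 = 0.029155, 1/5 · 0.084147 = 0.016829, 1/5 · 0.13994 = 0.027988, 1/5 · 0.125 = 0.025, 1/5 · 0.084147 = 0.016829; these sum to 0.1158.
The posterior is then P(bowl A | data) = 0.25176, P(bowl B | data) = 0.14533, P(bowl C | data) = 0.24169, P(bowl D | data) = 0.21589, P(bowl E | data) = 0.14533.
The predictive probability is P(purple next | data) = (2/7)(0.25176) + (7/11)(0.14533) + (3/7)(0.24169) + (1/2)(0.21589) + (7/11)(0.14533) = 0.46842.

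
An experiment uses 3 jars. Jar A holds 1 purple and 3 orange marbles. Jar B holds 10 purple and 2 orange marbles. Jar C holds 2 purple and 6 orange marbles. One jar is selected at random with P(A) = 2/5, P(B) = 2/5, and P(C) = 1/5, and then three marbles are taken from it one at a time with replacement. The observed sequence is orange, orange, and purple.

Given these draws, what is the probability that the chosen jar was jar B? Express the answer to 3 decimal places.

The likelihood of the observed sequence under each hypothesis: P(data | jar A) = (3/4)(3/4)(1/4) = 0.14062; P(data | jar B) = (2/12)(2/12)(10/12) = 0.023148; P(data | jar C) = (6/8)(6/8)(2/8) = 0.14062.
The prior-weighted likelihoods are 2/5 · 0.14062 = 0.05625, 2/5 · 0.023148 = 0.0092593, 1/5 · 0.14062 = 0.028125; with total 0.093634.
Therefore the posterior P(jar B | data) = (0.0092593) / (0.093634) = 0.098888.

0.099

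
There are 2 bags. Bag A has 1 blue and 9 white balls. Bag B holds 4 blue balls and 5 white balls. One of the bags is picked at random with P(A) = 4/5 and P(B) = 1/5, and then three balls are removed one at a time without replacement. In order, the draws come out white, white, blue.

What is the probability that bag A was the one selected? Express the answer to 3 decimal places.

For each hypothesis, P(data | H) works out to: P(data | bag A) = (9/10)(8/9)(1/8) = 0.1; P(data | bag B) = (5/9)(4/8)(4/7) = 0.15873.
Weighting by the prior gives 4/5 · 0.1 = 0.08, 1/5 · 0.15873 = 0.031746; these sum to 0.11175.
So P(bag A | data) = (0.08) / (0.11175) = 0.71591.

0.716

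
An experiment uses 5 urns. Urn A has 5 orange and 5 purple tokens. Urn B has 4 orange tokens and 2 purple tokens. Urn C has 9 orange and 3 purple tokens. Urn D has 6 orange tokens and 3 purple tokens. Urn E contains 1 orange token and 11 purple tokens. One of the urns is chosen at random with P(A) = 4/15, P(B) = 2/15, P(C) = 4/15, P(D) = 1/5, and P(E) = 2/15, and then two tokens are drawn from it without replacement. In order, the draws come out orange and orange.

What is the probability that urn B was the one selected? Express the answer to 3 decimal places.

0.156

For each hypothesis, P(data | H) works out to: P(data | urn A) = (5/10)(4/9) = 0.22222; P(data | urn B) = (4/6)(3/5) = 0.4; P(data | urn C) = (9/12)(8/11) = 0.54545; P(data | urn D) = (6/9)(5/8) = 0.41667; P(data | urn E) = (1/12)(0/11) = 0.
The prior-weighted likelihoods are 4/15 · 0.22222 = 0.059259, 2/15 · 0.4 = 0.053333, 4/15 · 0.54545 = 0.14545, 1/5 · 0.41667 = 0.083333, 2/15 · 0 = 0; summing to 0.34138.
Therefore the posterior P(urn B | data) = (0.053333) / (0.34138) = 0.15623.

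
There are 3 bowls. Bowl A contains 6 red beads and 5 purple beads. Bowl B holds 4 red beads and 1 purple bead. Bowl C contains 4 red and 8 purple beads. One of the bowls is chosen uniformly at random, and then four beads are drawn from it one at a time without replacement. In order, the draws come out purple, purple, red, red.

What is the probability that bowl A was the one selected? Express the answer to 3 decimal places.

0.573

The likelihood of the observed sequence under each hypothesis: P(data | bowl A) = (5/11)(4/10)(6/9)(5/8) = 0.075758; P(data | bowl B) = (1/5)(0/4) = 0; P(data | bowl C) = (8/12)(7/11)(4/10)(3/9) = 0.056566.
Weighting by the prior gives 1/3 · 0.075758 = 0.025253, 1/3 · 0 = 0, 1/3 · 0.056566 = 0.018855; with total 0.044108.
Therefore the posterior P(bowl A | data) = (0.025253) / (0.044108) = 0.57252.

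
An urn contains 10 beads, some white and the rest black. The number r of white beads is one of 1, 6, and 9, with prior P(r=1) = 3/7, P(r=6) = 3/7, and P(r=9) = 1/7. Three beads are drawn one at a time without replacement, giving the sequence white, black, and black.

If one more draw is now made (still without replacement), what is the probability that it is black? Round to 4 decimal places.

For each hypothesis, P(data | H) works out to: P(data | r = 1) = (1/10)(9/9)(8/8) = 1/10; P(data | r = 6) = (6/10)(4/9)(3/8) = 1/10; P(data | r = 9) = (9/10)(1/9)(0/8) = 0.
Multiplying each by its prior: 3/7 · 1/10 = 3/70, 3/7 · 1/10 = 3/70, 1/7 · 0 = 0; with total 3/35.
Dividing through by the total gives posterior P(r = 1 | data) = 1/2, P(r = 6 | data) = 1/2, P(r = 9 | data) = 0.
Averaging over the posterior, P(black next | data) = (1)(1/2) + (2/7)(1/2) = 9/14.

0.6429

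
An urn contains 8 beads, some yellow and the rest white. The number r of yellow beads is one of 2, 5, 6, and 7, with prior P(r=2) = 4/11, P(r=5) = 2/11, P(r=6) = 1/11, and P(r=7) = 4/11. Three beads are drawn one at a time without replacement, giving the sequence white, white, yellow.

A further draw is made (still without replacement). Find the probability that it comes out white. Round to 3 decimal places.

0.654

Compute the likelihood of the observed sequence for each case: P(data | r = 2) = (6/8)(5/7)(2/6) = 5/28; P(data | r = 5) = (3/8)(2/7)(5/6) = 5/56; P(data | r = 6) = (2/8)(1/7)(6/6) = 1/28; P(data | r = 7) = (1/8)(0/7) = 0.
Weighting by the prior gives 4/11 · 5/28 = 5/77, 2/11 · 5/56 = 5/308, 1/11 · 1/28 = 1/308, 4/11 · 0 = 0; with total 13/154.
Dividing through by the total gives posterior P(r = 2 | data) = 10/13, P(r = 5 | data) = 5/26, P(r = 6 | data) = 1/26, P(r = 7 | data) = 0.
The predictive probability is P(white next | data) = (4/5)(10/13) + (1/5)(5/26) + (0)(1/26) = 17/26.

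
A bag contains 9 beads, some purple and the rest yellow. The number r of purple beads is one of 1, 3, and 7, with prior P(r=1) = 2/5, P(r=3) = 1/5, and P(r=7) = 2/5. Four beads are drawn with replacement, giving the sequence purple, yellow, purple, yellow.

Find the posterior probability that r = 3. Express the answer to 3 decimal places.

Compute the likelihood of the observed sequence for each case: P(data | r = 1) = (1/9)(8/9)(1/9)(8/9) = 0.0097546; P(data | r = 3) = (3/9)(6/9)(3/9)(6/9) = 0.049383; P(data | r = 7) = (7/9)(2/9)(7/9)(2/9) = 0.029873.
Weighting by the prior gives 2/5 · 0.0097546 = 0.0039018, 1/5 · 0.049383 = 0.0098765, 2/5 · 0.029873 = 0.011949; these sum to 0.025728.
By Bayes' rule, P(r = 3 | data) = (0.0098765) / (0.025728) = 0.38389.

0.384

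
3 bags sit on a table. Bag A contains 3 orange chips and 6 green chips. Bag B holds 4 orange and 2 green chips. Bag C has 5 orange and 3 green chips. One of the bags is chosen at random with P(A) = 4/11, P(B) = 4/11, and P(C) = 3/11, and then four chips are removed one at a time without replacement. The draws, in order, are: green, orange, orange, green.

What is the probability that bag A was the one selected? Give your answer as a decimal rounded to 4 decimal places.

0.3311

Compute the likelihood of the observed sequence for each case: P(data | bag A) = (6/9)(3/8)(2/7)(5/6) = 0.059524; P(data | bag B) = (2/6)(4/5)(3/4)(1/3) = 0.066667; P(data | bag C) = (3/8)(5/7)(4/6)(2/5) = 0.071429.
The prior-weighted likelihoods are 4/11 · 0.059524 = 0.021645, 4/11 · 0.066667 = 0.024242, 3/11 · 0.071429 = 0.019481; these sum to 0.065368.
By Bayes' rule, P(bag A | data) = (0.021645) / (0.065368) = 0.33113.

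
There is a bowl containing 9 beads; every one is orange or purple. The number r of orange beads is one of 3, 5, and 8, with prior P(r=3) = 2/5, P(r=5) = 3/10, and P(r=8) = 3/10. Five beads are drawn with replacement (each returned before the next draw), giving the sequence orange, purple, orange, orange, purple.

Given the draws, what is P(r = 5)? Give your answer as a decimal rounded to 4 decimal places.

Under each hypothesis, the probability of the observed sequence is: P(data | r = 3) = (3/9)(6/9)(3/9)(3/9)(6/9) = 0.016461; P(data | r = 5) = (5/9)(4/9)(5/9)(5/9)(4/9) = 0.03387; P(data | r = 8) = (8/9)(1/9)(8/9)(8/9)(1/9) = 0.0086708.
Multiplying each by its prior: 2/5 · 0.016461 = 0.0065844, 3/10 · 0.03387 = 0.010161, 3/10 · 0.0086708 = 0.0026012; summing to 0.019347.
Hence P(r = 5 | data) = (0.010161) / (0.019347) = 0.52521.

0.5252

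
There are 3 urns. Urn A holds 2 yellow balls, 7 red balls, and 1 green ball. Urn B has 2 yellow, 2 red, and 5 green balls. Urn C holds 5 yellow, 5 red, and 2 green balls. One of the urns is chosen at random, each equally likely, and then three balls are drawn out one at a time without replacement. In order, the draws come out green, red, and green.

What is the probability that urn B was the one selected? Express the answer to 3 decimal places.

0.913

The likelihood of the observed sequence under each hypothesis: P(data | urn A) = (1/10)(7/9)(0/8) = 0; P(data | urn B) = (5/9)(2/8)(4/7) = 0.079365; P(data | urn C) = (2/12)(5/11)(1/10) = 0.0075758.
The prior-weighted likelihoods are 1/3 · 0 = 0, 1/3 · 0.079365 = 0.026455, 1/3 · 0.0075758 = 0.0025253; with total 0.02898.
By Bayes' rule, P(urn B | data) = (0.026455) / (0.02898) = 0.91286.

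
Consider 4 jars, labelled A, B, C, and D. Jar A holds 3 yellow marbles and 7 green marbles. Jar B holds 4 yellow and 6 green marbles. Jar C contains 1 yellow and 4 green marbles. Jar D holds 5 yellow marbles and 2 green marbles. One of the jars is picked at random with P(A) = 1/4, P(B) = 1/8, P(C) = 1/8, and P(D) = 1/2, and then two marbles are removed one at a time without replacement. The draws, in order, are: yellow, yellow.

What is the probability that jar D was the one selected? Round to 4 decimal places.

0.8772

Under each hypothesis, the probability of the observed sequence is: P(data | jar A) = (3/10)(2/9) = 1/15; P(data | jar B) = (4/10)(3/9) = 2/15; P(data | jar C) = (1/5)(0/4) = 0; P(data | jar D) = (5/7)(4/6) = 10/21.
Weighting by the prior gives 1/4 · 1/15 = 1/60, 1/8 · 2/15 = 1/60, 1/8 · 0 = 0, 1/2 · 10/21 = 5/21; summing to 19/70.
Therefore the posterior P(jar D | data) = (5/21) / (19/70) = 50/57.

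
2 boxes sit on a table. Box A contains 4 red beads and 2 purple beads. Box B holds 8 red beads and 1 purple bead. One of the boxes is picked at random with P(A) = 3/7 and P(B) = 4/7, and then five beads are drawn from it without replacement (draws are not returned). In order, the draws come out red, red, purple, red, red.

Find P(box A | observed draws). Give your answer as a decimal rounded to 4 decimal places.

For each hypothesis, P(data | H) works out to: P(data | box A) = (4/6)(3/5)(2/4)(2/3)(1/2) = 1/15; P(data | box B) = (8/9)(7/8)(1/7)(6/6)(5/5) = 1/9.
The prior-weighted likelihoods are 3/7 · 1/15 = 1/35, 4/7 · 1/9 = 4/63; these sum to 29/315.
By Bayes' rule, P(box A | data) = (1/35) / (29/315) = 9/29.

0.3103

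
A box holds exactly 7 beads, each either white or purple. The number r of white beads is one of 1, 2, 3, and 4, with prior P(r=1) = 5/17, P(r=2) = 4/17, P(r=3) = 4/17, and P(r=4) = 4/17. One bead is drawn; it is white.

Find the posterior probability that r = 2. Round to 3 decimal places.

The likelihood of this draw under each hypothesis: P(data | r = 1) = (1/7) = 1/7; P(data | r = 2) = (2/7) = 2/7; P(data | r = 3) = (3/7) = 3/7; P(data | r = 4) = (4/7) = 4/7.
Multiplying each by its prior: 5/17 · 1/7 = 5/119, 4/17 · 2/7 = 8/119, 4/17 · 3/7 = 12/119, 4/17 · 4/7 = 16/119; these sum to 41/119.
Hence P(r = 2 | data) = (8/119) / (41/119) = 8/41.

0.195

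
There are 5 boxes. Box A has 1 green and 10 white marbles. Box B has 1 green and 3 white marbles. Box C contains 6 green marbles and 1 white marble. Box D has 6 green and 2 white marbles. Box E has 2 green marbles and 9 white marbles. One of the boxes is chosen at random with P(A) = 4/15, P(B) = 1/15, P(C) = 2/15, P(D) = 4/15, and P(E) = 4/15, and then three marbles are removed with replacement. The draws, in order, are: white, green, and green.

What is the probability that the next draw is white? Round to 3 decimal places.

For each hypothesis, P(data | H) works out to: P(data | box A) = (10/11)(1/11)(1/11) = 0.0075131; P(data | box B) = (3/4)(1/4)(1/4) = 0.046875; P(data | box C) = (1/7)(6/7)(6/7) = 0.10496; P(data | box D) = (2/8)(6/8)(6/8) = 0.14062; P(data | box E) = (9/11)(2/11)(2/11) = 0.027047.
Multiplying each by its prior: 4/15 · 0.0075131 = 0.0020035, 1/15 · 0.046875 = 0.003125, 2/15 · 0.10496 = 0.013994, 4/15 · 0.14062 = 0.0375, 4/15 · 0.027047 = 0.0072126; these sum to 0.063835.
The posterior is then P(box A | data) = 0.031386, P(box B | data) = 0.048954, P(box C | data) = 0.21922, P(box D | data) = 0.58745, P(box E | data) = 0.11299.
The predictive probability is P(white next | data) = (10/11)(0.031386) + (3/4)(0.048954) + (1/7)(0.21922) + (1/4)(0.58745) + (9/11)(0.11299) = 0.33587.

0.336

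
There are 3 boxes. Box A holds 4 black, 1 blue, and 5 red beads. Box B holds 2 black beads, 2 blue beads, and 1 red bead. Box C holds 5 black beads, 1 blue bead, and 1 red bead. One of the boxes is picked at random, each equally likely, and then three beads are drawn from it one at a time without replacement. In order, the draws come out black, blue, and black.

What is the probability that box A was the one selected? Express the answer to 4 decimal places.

0.0933

Compute the likelihood of the observed sequence for each case: P(data | box A) = (4/10)(1/9)(3/8) = 1/60; P(data | box B) = (2/5)(2/4)(1/3) = 1/15; P(data | box C) = (5/7)(1/6)(4/5) = 2/21.
Weighting by the prior gives 1/3 · 1/60 = 1/180, 1/3 · 1/15 = 1/45, 1/3 · 2/21 = 2/63; summing to 5/84.
By Bayes' rule, P(box A | data) = (1/180) / (5/84) = 7/75.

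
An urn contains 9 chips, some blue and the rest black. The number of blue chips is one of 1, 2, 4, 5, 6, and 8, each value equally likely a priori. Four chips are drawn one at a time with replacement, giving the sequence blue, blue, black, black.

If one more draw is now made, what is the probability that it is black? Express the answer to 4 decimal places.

0.5003

Compute the likelihood of the observed sequence for each case: P(data | r = 1) = (1/9)(1/9)(8/9)(8/9) = 0.0097546; P(data | r = 2) = (2/9)(2/9)(7/9)(7/9) = 0.029873; P(data | r = 4) = (4/9)(4/9)(5/9)(5/9) = 0.060966; P(data | r = 5) = (5/9)(5/9)(4/9)(4/9) = 0.060966; P(data | r = 6) = (6/9)(6/9)(3/9)(3/9) = 0.049383; P(data | r = 8) = (8/9)(8/9)(1/9)(1/9) = 0.0097546.
Weighting by the prior gives 1/6 · 0.0097546 = 0.0016258, 1/6 · 0.029873 = 0.0049789, 1/6 · 0.060966 = 0.010161, 1/6 · 0.060966 = 0.010161, 1/6 · 0.049383 = 0.0082305, 1/6 · 0.0097546 = 0.0016258; these sum to 0.036783.
Dividing through by the total gives posterior P(r = 1 | data) = 0.044199, P(r = 2 | data) = 0.13536, P(r = 4 | data) = 0.27624, P(r = 5 | data) = 0.27624, P(r = 6 | data) = 0.22376, P(r = 8 | data) = 0.044199.
The predictive probability is P(black next | data) = (8/9)(0.044199) + (7/9)(0.13536) + (5/9)(0.27624) + (4/9)(0.27624) + (1/3)(0.22376) + (1/9)(0.044199) = 0.50031.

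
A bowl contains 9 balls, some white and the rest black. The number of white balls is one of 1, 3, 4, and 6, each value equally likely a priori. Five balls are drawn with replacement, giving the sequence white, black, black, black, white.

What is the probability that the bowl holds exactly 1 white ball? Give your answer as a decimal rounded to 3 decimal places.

The likelihood of the observed sequence under each hypothesis: P(data | r = 1) = (1/9)(8/9)(8/9)(8/9)(1/9) = 0.0086708; P(data | r = 3) = (3/9)(6/9)(6/9)(6/9)(3/9) = 0.032922; P(data | r = 4) = (4/9)(5/9)(5/9)(5/9)(4/9) = 0.03387; P(data | r = 6) = (6/9)(3/9)(3/9)(3/9)(6/9) = 0.016461.
The prior-weighted likelihoods are 1/4 · 0.0086708 = 0.0021677, 1/4 · 0.032922 = 0.0082305, 1/4 · 0.03387 = 0.0084675, 1/4 · 0.016461 = 0.0041152; summing to 0.022981.
So P(r = 1 | data) = (0.0021677) / (0.022981) = 0.094326.

0.094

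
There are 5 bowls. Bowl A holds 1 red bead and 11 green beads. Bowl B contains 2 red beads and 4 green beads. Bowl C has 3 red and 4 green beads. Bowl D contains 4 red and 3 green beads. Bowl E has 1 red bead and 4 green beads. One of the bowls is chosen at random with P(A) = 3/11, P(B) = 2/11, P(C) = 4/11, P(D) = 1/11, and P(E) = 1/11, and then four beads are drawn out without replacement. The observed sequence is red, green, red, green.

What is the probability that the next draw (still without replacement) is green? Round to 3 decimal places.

The likelihood of the observed sequence under each hypothesis: P(data | bowl A) = (1/12)(11/11)(0/10) = 0; P(data | bowl B) = (2/6)(4/5)(1/4)(3/3) = 0.066667; P(data | bowl C) = (3/7)(4/6)(2/5)(3/4) = 0.085714; P(data | bowl D) = (4/7)(3/6)(3/5)(2/4) = 0.085714; P(data | bowl E) = (1/5)(4/4)(0/3) = 0.
Multiplying each by its prior: 3/11 · 0 = 0, 2/11 · 0.066667 = 0.012121, 4/11 · 0.085714 = 0.031169, 1/11 · 0.085714 = 0.0077922, 1/11 · 0 = 0; summing to 0.051082.
The posterior is then P(bowl A | data) = 0, P(bowl B | data) = 0.23729, P(bowl C | data) = 0.61017, P(bowl D | data) = 0.15254, P(bowl E | data) = 0.
The predictive probability is P(green next | data) = (1)(0.23729) + (2/3)(0.61017) + (1/3)(0.15254) = 0.69492.

0.695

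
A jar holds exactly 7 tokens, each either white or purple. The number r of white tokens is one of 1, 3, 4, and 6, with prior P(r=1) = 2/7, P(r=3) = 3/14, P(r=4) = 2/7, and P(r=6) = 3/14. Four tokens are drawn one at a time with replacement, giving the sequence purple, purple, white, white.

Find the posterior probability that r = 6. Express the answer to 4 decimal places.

0.0857

The likelihood of the observed sequence under each hypothesis: P(data | r = 1) = (6/7)(6/7)(1/7)(1/7) = 0.014994; P(data | r = 3) = (4/7)(4/7)(3/7)(3/7) = 0.059975; P(data | r = 4) = (3/7)(3/7)(4/7)(4/7) = 0.059975; P(data | r = 6) = (1/7)(1/7)(6/7)(6/7) = 0.014994.
Weighting by the prior gives 2/7 · 0.014994 = 0.0042839, 3/14 · 0.059975 = 0.012852, 2/7 · 0.059975 = 0.017136, 3/14 · 0.014994 = 0.0032129; these sum to 0.037484.
Therefore the posterior P(r = 6 | data) = (0.0032129) / (0.037484) = 0.085714.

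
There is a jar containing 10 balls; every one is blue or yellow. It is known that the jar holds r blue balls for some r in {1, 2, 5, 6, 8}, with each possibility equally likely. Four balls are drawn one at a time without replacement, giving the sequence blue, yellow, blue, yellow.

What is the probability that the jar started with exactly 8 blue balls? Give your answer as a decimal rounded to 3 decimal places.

0.114

Under each hypothesis, the probability of the observed sequence is: P(data | r = 1) = (1/10)(9/9)(0/8) = 0; P(data | r = 2) = (2/10)(8/9)(1/8)(7/7) = 0.022222; P(data | r = 5) = (5/10)(5/9)(4/8)(4/7) = 0.079365; P(data | r = 6) = (6/10)(4/9)(5/8)(3/7) = 0.071429; P(data | r = 8) = (8/10)(2/9)(7/8)(1/7) = 0.022222.
Weighting by the prior gives 1/5 · 0 = 0, 1/5 · 0.022222 = 0.0044444, 1/5 · 0.079365 = 0.015873, 1/5 · 0.071429 = 0.014286, 1/5 · 0.022222 = 0.0044444; with total 0.039048.
By Bayes' rule, P(r = 8 | data) = (0.0044444) / (0.039048) = 0.11382.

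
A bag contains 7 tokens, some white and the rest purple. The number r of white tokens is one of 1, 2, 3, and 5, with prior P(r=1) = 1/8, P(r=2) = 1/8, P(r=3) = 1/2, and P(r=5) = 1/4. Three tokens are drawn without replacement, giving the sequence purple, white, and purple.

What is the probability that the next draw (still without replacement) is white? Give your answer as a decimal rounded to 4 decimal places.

0.4359

The likelihood of the observed sequence under each hypothesis: P(data | r = 1) = (6/7)(1/6)(5/5) = 1/7; P(data | r = 2) = (5/7)(2/6)(4/5) = 4/21; P(data | r = 3) = (4/7)(3/6)(3/5) = 6/35; P(data | r = 5) = (2/7)(5/6)(1/5) = 1/21.
Multiplying each by its prior: 1/8 · 1/7 = 1/56, 1/8 · 4/21 = 1/42, 1/2 · 6/35 = 3/35, 1/4 · 1/21 = 1/84; summing to 39/280.
Dividing through by the total gives posterior P(r = 1 | data) = 5/39, P(r = 2 | data) = 20/117, P(r = 3 | data) = 8/13, P(r = 5 | data) = 10/117.
The predictive probability is P(white next | data) = (0)(5/39) + (1/4)(20/117) + (1/2)(8/13) + (1)(10/117) = 17/39.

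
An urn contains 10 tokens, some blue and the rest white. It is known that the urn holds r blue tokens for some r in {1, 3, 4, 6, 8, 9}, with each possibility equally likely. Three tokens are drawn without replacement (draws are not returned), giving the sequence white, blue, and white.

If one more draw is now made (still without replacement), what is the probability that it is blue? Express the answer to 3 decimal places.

0.381

For each hypothesis, P(data | H) works out to: P(data | r = 1) = (9/10)(1/9)(8/8) = 0.1; P(data | r = 3) = (7/10)(3/9)(6/8) = 0.175; P(data | r = 4) = (6/10)(4/9)(5/8) = 0.16667; P(data | r = 6) = (4/10)(6/9)(3/8) = 0.1; P(data | r = 8) = (2/10)(8/9)(1/8) = 0.022222; P(data | r = 9) = (1/10)(9/9)(0/8) = 0.
The prior-weighted likelihoods are 1/6 · 0.1 = 0.016667, 1/6 · 0.175 = 0.029167, 1/6 · 0.16667 = 0.027778, 1/6 · 0.1 = 0.016667, 1/6 · 0.022222 = 0.0037037, 1/6 · 0 = 0; these sum to 0.093981.
Dividing through by the total gives posterior P(r = 1 | data) = 0.17734, P(r = 3 | data) = 0.31034, P(r = 4 | data) = 0.29557, P(r = 6 | data) = 0.17734, P(r = 8 | data) = 0.039409, P(r = 9 | data) = 0.
The predictive probability is P(blue next | data) = (0)(0.17734) + (2/7)(0.31034) + (3/7)(0.29557) + (5/7)(0.17734) + (1)(0.039409) = 0.38142.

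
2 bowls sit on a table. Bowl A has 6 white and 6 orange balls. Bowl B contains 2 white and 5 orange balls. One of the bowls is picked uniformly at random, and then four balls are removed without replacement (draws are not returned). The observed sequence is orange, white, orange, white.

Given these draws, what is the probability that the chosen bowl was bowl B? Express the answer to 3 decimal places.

0.386

Under each hypothesis, the probability of the observed sequence is: P(data | bowl A) = (6/12)(6/11)(5/10)(5/9) = 5/66; P(data | bowl B) = (5/7)(2/6)(4/5)(1/4) = 1/21.
The prior-weighted likelihoods are 1/2 · 5/66 = 5/132, 1/2 · 1/21 = 1/42; these sum to 19/308.
Hence P(bowl B | data) = (1/42) / (19/308) = 22/57.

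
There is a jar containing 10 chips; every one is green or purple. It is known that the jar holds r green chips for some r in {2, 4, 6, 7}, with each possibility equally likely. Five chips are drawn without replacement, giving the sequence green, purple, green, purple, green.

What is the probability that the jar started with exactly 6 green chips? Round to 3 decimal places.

0.421

For each hypothesis, P(data | H) works out to: P(data | r = 2) = (2/10)(8/9)(1/8)(7/7)(0/6) = 0; P(data | r = 4) = (4/10)(6/9)(3/8)(5/7)(2/6) = 1/42; P(data | r = 6) = (6/10)(4/9)(5/8)(3/7)(4/6) = 1/21; P(data | r = 7) = (7/10)(3/9)(6/8)(2/7)(5/6) = 1/24.
Weighting by the prior gives 1/4 · 0 = 0, 1/4 · 1/42 = 1/168, 1/4 · 1/21 = 1/84, 1/4 · 1/24 = 1/96; summing to 19/672.
Therefore the posterior P(r = 6 | data) = (1/84) / (19/672) = 8/19.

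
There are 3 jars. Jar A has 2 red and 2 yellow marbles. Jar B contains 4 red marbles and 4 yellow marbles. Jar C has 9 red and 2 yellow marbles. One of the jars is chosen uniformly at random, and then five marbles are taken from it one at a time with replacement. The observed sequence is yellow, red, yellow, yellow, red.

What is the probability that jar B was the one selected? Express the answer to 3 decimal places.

Compute the likelihood of the observed sequence for each case: P(data | jar A) = (2/4)(2/4)(2/4)(2/4)(2/4) = 0.03125; P(data | jar B) = (4/8)(4/8)(4/8)(4/8)(4/8) = 0.03125; P(data | jar C) = (2/11)(9/11)(2/11)(2/11)(9/11) = 0.0040236.
The prior-weighted likelihoods are 1/3 · 0.03125 = 0.010417, 1/3 · 0.03125 = 0.010417, 1/3 · 0.0040236 = 0.0013412; these sum to 0.022175.
By Bayes' rule, P(jar B | data) = (0.010417) / (0.022175) = 0.46976.

0.470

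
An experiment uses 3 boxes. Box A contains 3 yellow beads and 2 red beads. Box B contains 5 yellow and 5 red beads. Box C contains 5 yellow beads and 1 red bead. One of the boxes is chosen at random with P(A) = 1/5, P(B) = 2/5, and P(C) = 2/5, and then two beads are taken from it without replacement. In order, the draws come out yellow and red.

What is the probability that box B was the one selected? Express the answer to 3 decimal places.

0.467

Compute the likelihood of the observed sequence for each case: P(data | box A) = (3/5)(2/4) = 3/10; P(data | box B) = (5/10)(5/9) = 5/18; P(data | box C) = (5/6)(1/5) = 1/6.
The prior-weighted likelihoods are 1/5 · 3/10 = 3/50, 2/5 · 5/18 = 1/9, 2/5 · 1/6 = 1/15; with total 107/450.
By Bayes' rule, P(box B | data) = (1/9) / (107/450) = 50/107.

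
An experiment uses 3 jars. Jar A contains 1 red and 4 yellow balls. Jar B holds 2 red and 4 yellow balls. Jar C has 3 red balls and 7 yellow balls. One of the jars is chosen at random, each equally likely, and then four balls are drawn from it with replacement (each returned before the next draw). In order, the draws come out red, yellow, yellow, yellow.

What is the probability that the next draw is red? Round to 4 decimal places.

Compute the likelihood of the observed sequence for each case: P(data | jar A) = (1/5)(4/5)(4/5)(4/5) = 0.1024; P(data | jar B) = (2/6)(4/6)(4/6)(4/6) = 0.098765; P(data | jar C) = (3/10)(7/10)(7/10)(7/10) = 0.1029.
Multiplying each by its prior: 1/3 · 0.1024 = 0.034133, 1/3 · 0.098765 = 0.032922, 1/3 · 0.1029 = 0.0343; with total 0.10136.
Normalising, the posterior is P(jar A | data) = 0.33677, P(jar B | data) = 0.32482, P(jar C | data) = 0.33841.
So P(red next | data) = Σ P(red next | H) P(H | data) = (1/5)(0.33677) + (1/3)(0.32482) + (3/10)(0.33841) = 0.27715.

0.2772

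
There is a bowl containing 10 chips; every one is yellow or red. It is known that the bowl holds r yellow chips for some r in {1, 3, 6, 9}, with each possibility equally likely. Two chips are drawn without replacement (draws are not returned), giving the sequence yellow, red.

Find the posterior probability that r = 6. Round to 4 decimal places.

The likelihood of the observed sequence under each hypothesis: P(data | r = 1) = (1/10)(9/9) = 1/10; P(data | r = 3) = (3/10)(7/9) = 7/30; P(data | r = 6) = (6/10)(4/9) = 4/15; P(data | r = 9) = (9/10)(1/9) = 1/10.
The prior-weighted likelihoods are 1/4 · 1/10 = 1/40, 1/4 · 7/30 = 7/120, 1/4 · 4/15 = 1/15, 1/4 · 1/10 = 1/40; summing to 7/40.
So P(r = 6 | data) = (1/15) / (7/40) = 8/21.

0.3810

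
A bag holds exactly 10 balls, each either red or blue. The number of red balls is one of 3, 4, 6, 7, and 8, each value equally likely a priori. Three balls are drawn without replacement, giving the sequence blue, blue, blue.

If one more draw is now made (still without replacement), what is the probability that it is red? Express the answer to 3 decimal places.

Compute the likelihood of the observed sequence for each case: P(data | r = 3) = (7/10)(6/9)(5/8) = 7/24; P(data | r = 4) = (6/10)(5/9)(4/8) = 1/6; P(data | r = 6) = (4/10)(3/9)(2/8) = 1/30; P(data | r = 7) = (3/10)(2/9)(1/8) = 1/120; P(data | r = 8) = (2/10)(1/9)(0/8) = 0.
The prior-weighted likelihoods are 1/5 · 7/24 = 7/120, 1/5 · 1/6 = 1/30, 1/5 · 1/30 = 1/150, 1/5 · 1/120 = 1/600, 1/5 · 0 = 0; summing to 1/10.
Dividing through by the total gives posterior P(r = 3 | data) = 7/12, P(r = 4 | data) = 1/3, P(r = 6 | data) = 1/15, P(r = 7 | data) = 1/60, P(r = 8 | data) = 0.
So P(red next | data) = Σ P(red next | H) P(H | data) = (3/7)(7/12) + (4/7)(1/3) + (6/7)(1/15) + (1)(1/60) = 18/35.

0.514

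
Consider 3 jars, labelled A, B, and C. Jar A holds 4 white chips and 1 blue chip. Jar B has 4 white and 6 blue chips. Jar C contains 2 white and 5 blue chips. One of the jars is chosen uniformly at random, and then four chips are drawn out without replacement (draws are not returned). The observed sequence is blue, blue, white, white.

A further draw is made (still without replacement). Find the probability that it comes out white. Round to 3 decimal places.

0.200

Under each hypothesis, the probability of the observed sequence is: P(data | jar A) = (1/5)(0/4) = 0; P(data | jar B) = (6/10)(5/9)(4/8)(3/7) = 1/14; P(data | jar C) = (5/7)(4/6)(2/5)(1/4) = 1/21.
Weighting by the prior gives 1/3 · 0 = 0, 1/3 · 1/14 = 1/42, 1/3 · 1/21 = 1/63; these sum to 5/126.
Normalising, the posterior is P(jar A | data) = 0, P(jar B | data) = 3/5, P(jar C | data) = 2/5.
The predictive probability is P(white next | data) = (1/3)(3/5) + (0)(2/5) = 1/5.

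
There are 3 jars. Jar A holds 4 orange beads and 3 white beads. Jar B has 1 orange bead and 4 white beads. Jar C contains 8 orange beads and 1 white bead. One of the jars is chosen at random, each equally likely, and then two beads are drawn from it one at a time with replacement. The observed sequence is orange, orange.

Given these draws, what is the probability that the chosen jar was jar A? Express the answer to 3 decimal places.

0.282

Under each hypothesis, the probability of the observed sequence is: P(data | jar A) = (4/7)(4/7) = 0.32653; P(data | jar B) = (1/5)(1/5) = 0.04; P(data | jar C) = (8/9)(8/9) = 0.79012.
Multiplying each by its prior: 1/3 · 0.32653 = 0.10884, 1/3 · 0.04 = 0.013333, 1/3 · 0.79012 = 0.26337; with total 0.38555.
By Bayes' rule, P(jar A | data) = (0.10884) / (0.38555) = 0.28231.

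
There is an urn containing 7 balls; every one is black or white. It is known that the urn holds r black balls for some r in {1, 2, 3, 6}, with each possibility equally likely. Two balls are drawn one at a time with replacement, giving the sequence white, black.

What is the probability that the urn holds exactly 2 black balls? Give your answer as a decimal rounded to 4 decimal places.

Under each hypothesis, the probability of the observed sequence is: P(data | r = 1) = (6/7)(1/7) = 6/49; P(data | r = 2) = (5/7)(2/7) = 10/49; P(data | r = 3) = (4/7)(3/7) = 12/49; P(data | r = 6) = (1/7)(6/7) = 6/49.
Weighting by the prior gives 1/4 · 6/49 = 3/98, 1/4 · 10/49 = 5/98, 1/4 · 12/49 = 3/49, 1/4 · 6/49 = 3/98; summing to 17/98.
Hence P(r = 2 | data) = (5/98) / (17/98) = 5/17.

0.2941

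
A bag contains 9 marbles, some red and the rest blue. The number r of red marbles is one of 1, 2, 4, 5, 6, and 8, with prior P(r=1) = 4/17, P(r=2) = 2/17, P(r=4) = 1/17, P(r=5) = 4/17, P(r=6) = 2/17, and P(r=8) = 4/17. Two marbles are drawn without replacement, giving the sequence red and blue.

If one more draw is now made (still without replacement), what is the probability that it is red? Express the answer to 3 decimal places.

Under each hypothesis, the probability of the observed sequence is: P(data | r = 1) = (1/9)(8/8) = 1/9; P(data | r = 2) = (2/9)(7/8) = 7/36; P(data | r = 4) = (4/9)(5/8) = 5/18; P(data | r = 5) = (5/9)(4/8) = 5/18; P(data | r = 6) = (6/9)(3/8) = 1/4; P(data | r = 8) = (8/9)(1/8) = 1/9.
Multiplying each by its prior: 4/17 · 1/9 = 4/153, 2/17 · 7/36 = 7/306, 1/17 · 5/18 = 5/306, 4/17 · 5/18 = 10/153, 2/17 · 1/4 = 1/34, 4/17 · 1/9 = 4/153; with total 19/102.
Normalising, the posterior is P(r = 1 | data) = 8/57, P(r = 2 | data) = 7/57, P(r = 4 | data) = 5/57, P(r = 5 | data) = 20/57, P(r = 6 | data) = 3/19, P(r = 8 | data) = 8/57.
So P(red next | data) = Σ P(red next | H) P(H | data) = (0)(8/57) + (1/7)(7/57) + (3/7)(5/57) + (4/7)(20/57) + (5/7)(3/19) + (1)(8/57) = 29/57.

0.509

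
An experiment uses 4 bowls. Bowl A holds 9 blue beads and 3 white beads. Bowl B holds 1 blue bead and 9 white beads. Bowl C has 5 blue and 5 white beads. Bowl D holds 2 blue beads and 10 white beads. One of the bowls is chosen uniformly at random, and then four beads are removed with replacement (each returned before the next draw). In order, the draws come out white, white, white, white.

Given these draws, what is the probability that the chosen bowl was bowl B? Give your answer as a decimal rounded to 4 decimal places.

0.5446

For each hypothesis, P(data | H) works out to: P(data | bowl A) = (3/12)(3/12)(3/12)(3/12) = 0.0039062; P(data | bowl B) = (9/10)(9/10)(9/10)(9/10) = 0.6561; P(data | bowl C) = (5/10)(5/10)(5/10)(5/10) = 0.0625; P(data | bowl D) = (10/12)(10/12)(10/12)(10/12) = 0.48225.
The prior-weighted likelihoods are 1/4 · 0.0039062 = 0.00097656, 1/4 · 0.6561 = 0.16403, 1/4 · 0.0625 = 0.015625, 1/4 · 0.48225 = 0.12056; these sum to 0.30119.
Therefore the posterior P(bowl B | data) = (0.16403) / (0.30119) = 0.54459.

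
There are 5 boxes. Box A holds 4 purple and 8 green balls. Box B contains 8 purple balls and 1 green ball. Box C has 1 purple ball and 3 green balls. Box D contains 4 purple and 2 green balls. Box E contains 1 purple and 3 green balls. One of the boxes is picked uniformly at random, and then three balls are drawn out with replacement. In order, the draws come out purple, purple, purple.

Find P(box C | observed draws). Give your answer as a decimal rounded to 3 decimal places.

0.015

The likelihood of the observed sequence under each hypothesis: P(data | box A) = (4/12)(4/12)(4/12) = 0.037037; P(data | box B) = (8/9)(8/9)(8/9) = 0.70233; P(data | box C) = (1/4)(1/4)(1/4) = 0.015625; P(data | box D) = (4/6)(4/6)(4/6) = 0.2963; P(data | box E) = (1/4)(1/4)(1/4) = 0.015625.
Multiplying each by its prior: 1/5 · 0.037037 = 0.0074074, 1/5 · 0.70233 = 0.14047, 1/5 · 0.015625 = 0.003125, 1/5 · 0.2963 = 0.059259, 1/5 · 0.015625 = 0.003125; with total 0.21338.
By Bayes' rule, P(box C | data) = (0.003125) / (0.21338) = 0.014645.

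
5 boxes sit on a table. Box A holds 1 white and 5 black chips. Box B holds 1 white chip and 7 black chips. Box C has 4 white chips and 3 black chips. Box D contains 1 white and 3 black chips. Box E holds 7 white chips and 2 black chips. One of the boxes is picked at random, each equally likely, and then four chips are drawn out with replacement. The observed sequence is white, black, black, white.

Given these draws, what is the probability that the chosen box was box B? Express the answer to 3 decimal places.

Under each hypothesis, the probability of the observed sequence is: P(data | box A) = (1/6)(5/6)(5/6)(1/6) = 0.01929; P(data | box B) = (1/8)(7/8)(7/8)(1/8) = 0.011963; P(data | box C) = (4/7)(3/7)(3/7)(4/7) = 0.059975; P(data | box D) = (1/4)(3/4)(3/4)(1/4) = 0.035156; P(data | box E) = (7/9)(2/9)(2/9)(7/9) = 0.029873.
The prior-weighted likelihoods are 1/5 · 0.01929 = 0.003858, 1/5 · 0.011963 = 0.0023926, 1/5 · 0.059975 = 0.011995, 1/5 · 0.035156 = 0.0070313, 1/5 · 0.029873 = 0.0059747; summing to 0.031252.
By Bayes' rule, P(box B | data) = (0.0023926) / (0.031252) = 0.076559.

0.077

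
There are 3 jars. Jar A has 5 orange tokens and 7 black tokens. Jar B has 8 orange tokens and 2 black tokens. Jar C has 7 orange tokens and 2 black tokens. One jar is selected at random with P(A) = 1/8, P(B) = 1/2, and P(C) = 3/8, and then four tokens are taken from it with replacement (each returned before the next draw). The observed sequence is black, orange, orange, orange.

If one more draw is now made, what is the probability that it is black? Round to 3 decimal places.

The likelihood of the observed sequence under each hypothesis: P(data | jar A) = (7/12)(5/12)(5/12)(5/12) = 0.042197; P(data | jar B) = (2/10)(8/10)(8/10)(8/10) = 0.1024; P(data | jar C) = (2/9)(7/9)(7/9)(7/9) = 0.10456.
The prior-weighted likelihoods are 1/8 · 0.042197 = 0.0052746, 1/2 · 0.1024 = 0.0512, 3/8 · 0.10456 = 0.039209; summing to 0.095684.
Normalising, the posterior is P(jar A | data) = 0.055126, P(jar B | data) = 0.5351, P(jar C | data) = 0.40978.
Averaging over the posterior, P(black next | data) = (7/12)(0.055126) + (1/5)(0.5351) + (2/9)(0.40978) = 0.23024.

0.230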